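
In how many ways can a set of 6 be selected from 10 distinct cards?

C(10,6) = 10!/(6! x 4!).

Final answer: \binom{10}{6} = 210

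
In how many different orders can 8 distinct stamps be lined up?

The number of ways to arrange 8 distinct objects is 8!.

Final answer: 8! = 40320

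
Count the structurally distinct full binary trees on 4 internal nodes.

This is a standard Catalan-number count: the answer is C_n. Here n = 4.
C_n = (2n)!/(n!(n+1)!), so C_{4} = 8!/(4! x 5!) = C(8,4)/5 = 70/5.

Final answer: C_{4} = 14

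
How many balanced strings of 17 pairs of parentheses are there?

This is a standard Catalan-number count: the answer is C_n. Here n = 17 (pairs).
C_n = (2n)!/(n!(n+1)!), so C_{17} = 34!/(17! x 18!) = C(34,17)/18 = 2333606220/18.

Final answer: C_{17} = 129644790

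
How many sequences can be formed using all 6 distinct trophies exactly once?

The number of ways to arrange 6 distinct objects is 6!.

Final answer: 6! = 720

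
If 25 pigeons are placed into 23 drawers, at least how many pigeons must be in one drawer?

By the pigeonhole principle: ceiling(25/23).

Final answer: 2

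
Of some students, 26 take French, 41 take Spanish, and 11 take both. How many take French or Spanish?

|A union B| = |A| + |B| - |A intersect B| = 26 + 41 - 11.

Final answer: 56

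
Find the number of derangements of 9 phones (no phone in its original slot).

Use the recurrence D(n) = (n-1)(D(n-1) + D(n-2)) with D(0)=1, D(1)=0.
D(2) = 1 x (0 + 1) = 1
D(3) = 2 x (1 + 0) = 2
D(4) = 3 x (2 + 1) = 9
D(5) = 4 x (9 + 2) = 44
D(6) = 5 x (44 + 9) = 265
D(7) = 6 x (265 + 44) = 1854
D(8) = 7 x (1854 + 265) = 14833
D(9) = 8 x (D(8) + D(7)) = 8 x (14833 + 1854)

Final answer: D(9) = 133496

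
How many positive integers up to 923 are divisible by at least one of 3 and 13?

Multiples of 3: 307. Multiples of 13: 71. Of both (lcm=39): 23.
By inclusion-exclusion: 307 + 71 - 23.

Final answer: 355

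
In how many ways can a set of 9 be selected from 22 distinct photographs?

C(22,9) = 22!/(9! x 13!).

Final answer: \binom{22}{9} = 497420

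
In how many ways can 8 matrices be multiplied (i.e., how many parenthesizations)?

This is counted by the nth Catalan number C_n. Here n = 8 - 1 = 7.
Using C_0 = 1 and C_(k+1) = C_k x 2(2k+1)/(k+2), build up term by term: C_1=1, C_2=2, C_3=5, C_4=14, C_5=42, C_6=132, C_7=429.

Final answer: C_{7} = 429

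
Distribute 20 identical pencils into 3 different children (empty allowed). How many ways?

Stars and bars: C(n+k-1, k-1) = C(22,2).

Final answer: C(22,2) = 231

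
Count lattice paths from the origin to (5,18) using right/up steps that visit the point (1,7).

Paths (0,0)->(1,7): C(8,7) = 8.
Paths (1,7)->(5,18): C(15,11) = 1365.
By multiplication principle: 8 x 1365.

Final answer: 10920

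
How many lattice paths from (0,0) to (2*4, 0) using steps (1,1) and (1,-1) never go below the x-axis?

Total monotonic paths to (4,4): C(8,4) = 70.
A path is bad iff it touches y = x + 1; reflecting its initial segment maps bad paths bijectively onto all paths to (3,5), of which there are C(8,5) = 56.
Valid Dyck paths: 70 - 56.
(This is the Catalan number C_{4}.)

Final answer: C_{4} = 14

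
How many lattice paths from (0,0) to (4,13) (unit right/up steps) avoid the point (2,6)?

Total paths to (4,13): C(17,13) = 2380.
Paths through (2,6): C(8,6) x C(9,7) = 1008.
Avoiding (2,6): 2380 - 1008.

Final answer: 1372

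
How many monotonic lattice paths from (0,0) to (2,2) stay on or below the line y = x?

Total monotonic paths to (2,2): C(4,2) = 6.
A path is bad iff it touches y = x + 1; reflecting its initial segment maps bad paths bijectively onto all paths to (1,3), of which there are C(4,3) = 4.
Valid Dyck paths: 6 - 4.
(Equivalently, C_{2} = C(4,2)/3 = 6/3.)

Final answer: C_{2} = 2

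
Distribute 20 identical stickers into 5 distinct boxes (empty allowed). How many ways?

Stars and bars: C(n+k-1, k-1) = C(24,4).

Final answer: C(24,4) = 10626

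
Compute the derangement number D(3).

D(n) = (n-1)(D(n-1) + D(n-2)), D(0)=1, D(1)=0.
D(2) = 1 x (0 + 1) = 1
D(3) = 2 x (D(2) + D(1)) = 2 x (1 + 0)

Final answer: D(3) = 2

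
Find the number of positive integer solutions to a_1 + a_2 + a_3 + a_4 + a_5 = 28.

Substitute a'_i = a_i - 1 (so a'_i >= 0). Then sum a'_i = 28 - 5 = 23.
Stars and bars: C(23+5-1, 5-1) = C(27,4).

Final answer: C(27,4) = 17550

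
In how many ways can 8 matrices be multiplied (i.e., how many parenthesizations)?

This is a standard Catalan-number count: the answer is C_n. Here n = 8 - 1 = 7.
C_n = C(2n,n) - C(2n,n+1), so C_{7} = C(14,7) - C(14,8) = 3432 - 3003.

Final answer: C_{7} = 429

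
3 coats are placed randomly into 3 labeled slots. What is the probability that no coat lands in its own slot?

Use the recurrence D(n) = (n-1)(D(n-1) + D(n-2)) with D(0)=1, D(1)=0.
Building up: D(2)=1, D(3)=2.
Total arrangements: 3! = 6.
Probability = D(3)/3! = 1/3.

Final answer: D(3)/3! = 2/6 = 0.333333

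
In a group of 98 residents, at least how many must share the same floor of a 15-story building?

There are 15 possible values for floor of a 15-story building. With 98 residents and 15 categories, by pigeonhole: ceiling(98/15).

Final answer: 7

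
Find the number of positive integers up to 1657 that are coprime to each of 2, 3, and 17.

|div by 2|=828, |div by 3|=552, |div by 17|=97.
|div by 2&3|=276, |div by 2&17|=48, |div by 3&17|=32, |div by all|=16.
By inclusion-exclusion, divisible by at least one: 828+552+97-276-48-32+16 = 1137.
Not divisible by any: 1657 - 1137.

Final answer: 520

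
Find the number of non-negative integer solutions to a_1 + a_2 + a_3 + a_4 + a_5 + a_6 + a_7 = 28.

Stars and bars with 28 stars and 6 bars:
C(28+7-1, 7-1) = C(34,6).

Final answer: C(34,6) = 1344904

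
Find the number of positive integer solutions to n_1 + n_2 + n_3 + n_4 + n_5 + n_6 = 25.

Substitute n'_i = n_i - 1 (so n'_i >= 0). Then sum n'_i = 25 - 6 = 19.
Stars and bars: C(19+6-1, 6-1) = C(24,5).

Final answer: C(24,5) = 42504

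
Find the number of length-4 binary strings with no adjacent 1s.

Classify by the final bit: ...0 gives a(n-1) strings, ...01 gives a(n-2) strings. Thus a(n) = a(n-1) + a(n-2) with a(1)=2, a(2)=3.
Iterating the recurrence: a(1)=2, a(2)=3, a(3)=5, a(4)=8.

Final answer: 8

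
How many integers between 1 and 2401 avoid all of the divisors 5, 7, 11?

|div by 5|=480, |div by 7|=343, |div by 11|=218.
|div by 5&7|=68, |div by 5&11|=43, |div by 7&11|=31, |div by all|=6.
By inclusion-exclusion, divisible by at least one: 480+343+218-68-43-31+6 = 905.
Not divisible by any: 2401 - 905.

Final answer: 1496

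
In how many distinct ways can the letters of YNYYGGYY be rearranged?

Letters (G:2, N:1, Y:5). Total letters: 8.
Permutations = 8!/(5! x 2!).

Final answer: 168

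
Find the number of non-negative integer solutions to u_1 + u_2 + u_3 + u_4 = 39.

Stars and bars with 39 stars and 3 bars:
C(39+4-1, 4-1) = C(42,3).

Final answer: C(42,3) = 11480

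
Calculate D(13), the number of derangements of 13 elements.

D(n) = (n-1)(D(n-1) + D(n-2)), D(0)=1, D(1)=0.
Building up: D(2)=1, D(3)=2, D(4)=9, D(5)=44, D(6)=265, D(7)=1854, D(8)=14833, D(9)=133496, D(10)=1334961, D(11)=14684570, D(12)=176214841.
D(13) = 12 x (D(12) + D(11)) = 12 x (176214841 + 14684570).

Final answer: D(13) = 2290792932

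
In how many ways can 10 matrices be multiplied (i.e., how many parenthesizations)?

This is a standard Catalan-number count: the answer is C_n. Here n = 10 - 1 = 9.
C_n = C(2n,n) - C(2n,n+1), so C_{9} = C(18,9) - C(18,10) = 48620 - 43758.

Final answer: C_{9} = 4862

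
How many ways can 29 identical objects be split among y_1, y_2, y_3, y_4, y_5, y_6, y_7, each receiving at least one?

Substitute y'_i = y_i - 1 (so y'_i >= 0). Then sum y'_i = 29 - 7 = 22.
Stars and bars: C(22+7-1, 7-1) = C(28,6).

Final answer: C(28,6) = 376740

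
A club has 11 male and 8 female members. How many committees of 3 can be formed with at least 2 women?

Sum over valid woman counts:
C(8,2)C(11,1) = 308
C(8,3)C(11,0) = 56
Total: 308 + 56.

Final answer: 364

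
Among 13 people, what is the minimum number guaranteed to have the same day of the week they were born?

There are 7 possible values for day of the week they were born. With 13 people and 7 categories, by pigeonhole: ceiling(13/7).

Final answer: 2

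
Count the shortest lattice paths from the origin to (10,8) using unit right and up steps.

Each path has 10 right steps and 8 up steps in some order (18 steps total).
Choose which 8 of the 18 steps are up: C(18,8).

Final answer: C(18,8) = 43758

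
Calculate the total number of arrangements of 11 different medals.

The number of ways to arrange 11 distinct objects is 11!.

Final answer: 11! = 39916800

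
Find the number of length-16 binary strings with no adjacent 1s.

Classify by the final bit: ...0 gives a(n-1) strings, ...01 gives a(n-2) strings. Thus a(n) = a(n-1) + a(n-2) with a(1)=2, a(2)=3.
Computing successive values: a(1)=2, a(2)=3, a(3)=5, a(4)=8, a(5)=13, a(6)=21, a(7)=34, a(8)=55, a(9)=89, a(10)=144, a(11)=233, a(12)=377, a(13)=610, a(14)=987, a(15)=1597, a(16)=2584.

Final answer: 2584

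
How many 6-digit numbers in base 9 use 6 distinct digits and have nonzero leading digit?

The leading digit has 8 choices (anything but zero); the next has 8 (anything but the first), then 7, and so on, one fewer each time.
Total: 8 x 8 x 7 x 6 x 5 x 4.

Final answer: 53760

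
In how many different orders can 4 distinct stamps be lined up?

The number of ways to arrange 4 distinct objects is 4!.

Final answer: 4! = 24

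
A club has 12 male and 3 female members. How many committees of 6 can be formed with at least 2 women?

Sum over valid woman counts:
C(3,2)C(12,4) = 1485
C(3,3)C(12,3) = 220
Total: 1485 + 220.

Final answer: 1705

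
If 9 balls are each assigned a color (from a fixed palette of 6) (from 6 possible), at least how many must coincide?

There are 6 possible values for color (from a fixed palette of 6). With 9 balls and 6 categories, by pigeonhole: ceiling(9/6).

Final answer: 2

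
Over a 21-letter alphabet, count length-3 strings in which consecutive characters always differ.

First character: 21 choices. Each subsequent: 20 choices (must differ from the previous one).
Total: 21 x 20^2.

Final answer: 21 x 20^{2} = 8400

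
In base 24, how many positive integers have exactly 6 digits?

In base 24, the leading digit has 23 choices (1..23); each of the remaining 5 digits has 24 choices.
Total: 23 x 24^5.

Final answer: 183140352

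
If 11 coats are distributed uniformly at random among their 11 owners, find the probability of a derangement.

D(n) = (n-1)(D(n-1) + D(n-2)), D(0)=1, D(1)=0.
Building up: D(2)=1, D(3)=2, D(4)=9, D(5)=44, D(6)=265, D(7)=1854, D(8)=14833, D(9)=133496, D(10)=1334961, D(11)=14684570.
Total arrangements: 11! = 39916800.
Probability = D(11)/11! = 1468457/3991680.

Final answer: D(11)/11! = 14684570/39916800 = 0.367879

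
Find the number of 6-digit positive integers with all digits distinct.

First digit: 9 (not 0). Second: 9 (not first). Third: 8, etc.
Total: 9 x 9 x 8 x 7 x 6 x 5.

Final answer: 136080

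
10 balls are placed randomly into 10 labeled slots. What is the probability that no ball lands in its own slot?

Derangements satisfy D(n) = (n-1)(D(n-1) + D(n-2)), starting from D(0)=1, D(1)=0.
Building up: D(2)=1, D(3)=2, D(4)=9, D(5)=44, D(6)=265, D(7)=1854, D(8)=14833, D(9)=133496, D(10)=1334961.
Total arrangements: 10! = 3628800.
Probability = D(10)/10! = 16481/44800.

Final answer: D(10)/10! = 1334961/3628800 = 0.367879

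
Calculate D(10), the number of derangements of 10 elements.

Derangements satisfy D(n) = (n-1)(D(n-1) + D(n-2)), starting from D(0)=1, D(1)=0.
Building up: D(2)=1, D(3)=2, D(4)=9, D(5)=44, D(6)=265, D(7)=1854, D(8)=14833, D(9)=133496.
D(10) = 9 x (D(9) + D(8)) = 9 x (133496 + 14833).

Final answer: D(10) = 1334961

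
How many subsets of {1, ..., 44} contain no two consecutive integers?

Let a(n) count such subsets of {1, ..., n}. Either n is excluded (a(n-1) ways) or n is included, forcing n-1 out (a(n-2) ways), so a(n) = a(n-1) + a(n-2) with a(1)=2, a(2)=3.
Computing successive values: a(1)=2, a(2)=3, a(3)=5, a(4)=8, a(5)=13, a(6)=21, a(7)=34, a(8)=55, a(9)=89, a(10)=144, a(11)=233, a(12)=377, a(13)=610, a(14)=987, a(15)=1597, a(16)=2584, a(17)=4181, a(18)=6765, a(19)=10946, a(20)=17711, a(21)=28657, a(22)=46368, a(23)=75025, a(24)=121393, a(25)=196418, a(26)=317811, a(27)=514229, a(28)=832040, a(29)=1346269, a(30)=2178309, a(31)=3524578, a(32)=5702887, a(33)=9227465, a(34)=14930352, a(35)=24157817, a(36)=39088169, a(37)=63245986, a(38)=102334155, a(39)=165580141, a(40)=267914296, a(41)=433494437, a(42)=701408733, a(43)=1134903170, a(44)=1836311903.

Final answer: 1836311903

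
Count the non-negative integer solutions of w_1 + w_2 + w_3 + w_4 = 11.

Stars and bars with 11 stars and 3 bars:
C(11+4-1, 4-1) = C(14,3).

Final answer: C(14,3) = 364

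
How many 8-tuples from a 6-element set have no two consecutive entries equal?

First character: 6 choices. Each subsequent: 5 choices (must differ from the previous one).
Total: 6 x 5^7.

Final answer: 6 x 5^{7} = 468750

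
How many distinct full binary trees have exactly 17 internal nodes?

The structures are counted by the Catalan number C_n. Here n = 17.
Using C_0 = 1 and C_(k+1) = C_k x 2(2k+1)/(k+2), build up term by term: C_1=1, C_2=2, C_3=5, C_4=14, C_5=42, C_6=132, C_7=429, C_8=1430, C_9=4862, C_10=16796, C_11=58786, C_12=208012, C_13=742900, C_14=2674440, C_15=9694845, C_16=35357670, C_17=129644790.

Final answer: C_{17} = 129644790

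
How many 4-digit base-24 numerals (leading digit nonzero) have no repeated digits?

The leading digit has 23 choices (anything but zero); the next has 23 (anything but the first), then 22, and so on, one fewer each time.
Total: 23 x 23 x 22 x 21.

Final answer: 244398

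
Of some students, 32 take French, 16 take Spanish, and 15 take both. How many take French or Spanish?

|A union B| = |A| + |B| - |A intersect B| = 32 + 16 - 15.

Final answer: 33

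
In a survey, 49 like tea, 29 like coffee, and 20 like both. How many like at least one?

|A union B| = |A| + |B| - |A intersect B| = 49 + 29 - 20.

Final answer: 58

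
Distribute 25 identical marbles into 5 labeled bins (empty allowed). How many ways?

Stars and bars: C(n+k-1, k-1) = C(29,4).

Final answer: C(29,4) = 23751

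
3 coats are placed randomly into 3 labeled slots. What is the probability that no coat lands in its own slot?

Derangements satisfy D(n) = (n-1)(D(n-1) + D(n-2)), starting from D(0)=1, D(1)=0.
Building up: D(2)=1, D(3)=2.
Total arrangements: 3! = 6.
Probability = D(3)/3! = 1/3.

Final answer: D(3)/3! = 2/6 = 0.333333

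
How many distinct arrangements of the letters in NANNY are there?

Letters (A:1, N:3, Y:1). Total letters: 5.
Permutations = 5!/(3!).

Final answer: 20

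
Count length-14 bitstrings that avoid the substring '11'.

Classify by the final bit: ...0 gives a(n-1) strings, ...01 gives a(n-2) strings. Thus a(n) = a(n-1) + a(n-2) with a(1)=2, a(2)=3.
Iterating the recurrence: a(1)=2, a(2)=3, a(3)=5, a(4)=8, a(5)=13, a(6)=21, a(7)=34, a(8)=55, a(9)=89, a(10)=144, a(11)=233, a(12)=377, a(13)=610, a(14)=987.

Final answer: 987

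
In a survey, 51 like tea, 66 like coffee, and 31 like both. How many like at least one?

|A union B| = |A| + |B| - |A intersect B| = 51 + 66 - 31.

Final answer: 86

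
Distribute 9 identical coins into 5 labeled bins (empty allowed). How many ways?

Stars and bars: C(n+k-1, k-1) = C(13,4).

Final answer: C(13,4) = 715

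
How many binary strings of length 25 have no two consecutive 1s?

Let a(n) count valid strings. If the last bit is 0 the prefix is any valid string of length n-1; if it is 1 the string must end in 01 with a valid prefix of length n-2. So a(n) = a(n-1) + a(n-2), a(1)=2, a(2)=3.
Computing successive values: a(1)=2, a(2)=3, a(3)=5, a(4)=8, a(5)=13, a(6)=21, a(7)=34, a(8)=55, a(9)=89, a(10)=144, a(11)=233, a(12)=377, a(13)=610, a(14)=987, a(15)=1597, a(16)=2584, a(17)=4181, a(18)=6765, a(19)=10946, a(20)=17711, a(21)=28657, a(22)=46368, a(23)=75025, a(24)=121393, a(25)=196418.

Final answer: 196418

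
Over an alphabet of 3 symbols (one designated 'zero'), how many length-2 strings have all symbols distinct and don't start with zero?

First digit: 2 (nonzero). Second: 2 (not first). Third: 1, etc.
Total: 2 x 2.

Final answer: 4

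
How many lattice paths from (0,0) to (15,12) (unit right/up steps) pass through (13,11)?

Paths (0,0)->(13,11): C(24,11) = 2496144.
Paths (13,11)->(15,12): C(3,1) = 3.
By multiplication principle: 2496144 x 3.

Final answer: 7488432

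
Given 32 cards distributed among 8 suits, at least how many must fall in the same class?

By pigeonhole with 32 objects and 8 categories: ceiling(32/8).

Final answer: 4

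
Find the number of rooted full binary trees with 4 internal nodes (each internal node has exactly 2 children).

This is a standard Catalan-number count: the answer is C_n. Here n = 4.
C_n = (2n)!/(n!(n+1)!), so C_{4} = 8!/(4! x 5!) = C(8,4)/5 = 70/5.

Final answer: C_{4} = 14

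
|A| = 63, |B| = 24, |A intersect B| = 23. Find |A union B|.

|A union B| = |A| + |B| - |A intersect B| = 63 + 24 - 23.

Final answer: 64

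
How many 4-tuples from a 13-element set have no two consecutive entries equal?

Let g(n) count such strings. g(1) = 13, and each valid string of length n-1 extends in 12 ways (any symbol but the last), so g(n) = 12 g(n-1).
Total: g(4) = 13 x 12^3.

Final answer: 13 x 12^{3} = 22464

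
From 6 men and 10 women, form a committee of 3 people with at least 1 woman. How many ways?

Sum over valid woman counts:
C(10,1)C(6,2) = 150
C(10,2)C(6,1) = 270
C(10,3)C(6,0) = 120
Total: 150 + 270 + 120.

Final answer: 540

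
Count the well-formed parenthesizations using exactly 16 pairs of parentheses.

The structures are counted by the Catalan number C_n. Here n = 16 (pairs).
C_n = C(2n,n)/(n+1), so C_{16} = C(32,16)/17 = 601080390/17.

Final answer: C_{16} = 35357670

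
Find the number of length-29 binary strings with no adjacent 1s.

Let a(n) count valid strings. If the last bit is 0 the prefix is any valid string of length n-1; if it is 1 the string must end in 01 with a valid prefix of length n-2. So a(n) = a(n-1) + a(n-2), a(1)=2, a(2)=3.
Iterating the recurrence: a(1)=2, a(2)=3, a(3)=5, a(4)=8, a(5)=13, a(6)=21, a(7)=34, a(8)=55, a(9)=89, a(10)=144, a(11)=233, a(12)=377, a(13)=610, a(14)=987, a(15)=1597, a(16)=2584, a(17)=4181, a(18)=6765, a(19)=10946, a(20)=17711, a(21)=28657, a(22)=46368, a(23)=75025, a(24)=121393, a(25)=196418, a(26)=317811, a(27)=514229, a(28)=832040, a(29)=1346269.

Final answer: 1346269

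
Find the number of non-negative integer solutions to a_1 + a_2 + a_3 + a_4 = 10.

Stars and bars with 10 stars and 3 bars:
C(10+4-1, 4-1) = C(13,3).

Final answer: C(13,3) = 286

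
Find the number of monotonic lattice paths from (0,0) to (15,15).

Each path has 15 right steps and 15 up steps in some order (30 steps total).
Choose which 15 of the 30 steps are up: C(30,15).

Final answer: C(30,15) = 155117520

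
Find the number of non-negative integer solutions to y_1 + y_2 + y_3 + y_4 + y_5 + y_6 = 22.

Stars and bars with 22 stars and 5 bars:
C(22+6-1, 6-1) = C(27,5).

Final answer: C(27,5) = 80730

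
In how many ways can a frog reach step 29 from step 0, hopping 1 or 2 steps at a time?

Let f(n) be the number of climbs. Removing the last move (1 or 2 steps) gives f(n) = f(n-1) + f(n-2); base cases f(1)=1, f(2)=2.
Building up term by term: f(1)=1, f(2)=2, f(3)=3, f(4)=5, f(5)=8, f(6)=13, f(7)=21, f(8)=34, f(9)=55, f(10)=89, f(11)=144, f(12)=233, f(13)=377, f(14)=610, f(15)=987, f(16)=1597, f(17)=2584, f(18)=4181, f(19)=6765, f(20)=10946, f(21)=17711, f(22)=28657, f(23)=46368, f(24)=75025, f(25)=121393, f(26)=196418, f(27)=317811, f(28)=514229, f(29)=832040.

Final answer: 832040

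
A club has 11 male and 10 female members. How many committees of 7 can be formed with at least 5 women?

Sum over valid woman counts:
C(10,5)C(11,2) = 13860
C(10,6)C(11,1) = 2310
C(10,7)C(11,0) = 120
Total: 13860 + 2310 + 120.

Final answer: 16290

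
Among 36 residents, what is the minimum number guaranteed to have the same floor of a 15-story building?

There are 15 possible values for floor of a 15-story building. With 36 residents and 15 categories, by pigeonhole: ceiling(36/15).

Final answer: 3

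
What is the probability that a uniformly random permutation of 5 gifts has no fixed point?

D(n) = (n-1)(D(n-1) + D(n-2)), D(0)=1, D(1)=0.
Building up: D(2)=1, D(3)=2, D(4)=9, D(5)=44.
Total arrangements: 5! = 120.
Probability = D(5)/5! = 11/30.

Final answer: D(5)/5! = 44/120 = 0.366667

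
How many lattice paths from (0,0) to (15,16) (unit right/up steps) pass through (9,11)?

Paths (0,0)->(9,11): C(20,11) = 167960.
Paths (9,11)->(15,16): C(11,5) = 462.
By multiplication principle: 167960 x 462.

Final answer: 77597520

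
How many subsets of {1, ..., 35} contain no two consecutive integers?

Let a(n) count such subsets of {1, ..., n}. Either n is excluded (a(n-1) ways) or n is included, forcing n-1 out (a(n-2) ways), so a(n) = a(n-1) + a(n-2) with a(1)=2, a(2)=3.
Computing successive values: a(1)=2, a(2)=3, a(3)=5, a(4)=8, a(5)=13, a(6)=21, a(7)=34, a(8)=55, a(9)=89, a(10)=144, a(11)=233, a(12)=377, a(13)=610, a(14)=987, a(15)=1597, a(16)=2584, a(17)=4181, a(18)=6765, a(19)=10946, a(20)=17711, a(21)=28657, a(22)=46368, a(23)=75025, a(24)=121393, a(25)=196418, a(26)=317811, a(27)=514229, a(28)=832040, a(29)=1346269, a(30)=2178309, a(31)=3524578, a(32)=5702887, a(33)=9227465, a(34)=14930352, a(35)=24157817.

Final answer: 24157817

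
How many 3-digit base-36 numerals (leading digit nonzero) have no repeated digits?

The leading digit has 35 choices (anything but zero); the next has 35 (anything but the first), then 34, and so on, one fewer each time.
Total: 35 x 35 x 34.

Final answer: 41650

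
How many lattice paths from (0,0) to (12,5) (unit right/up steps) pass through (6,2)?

Paths (0,0)->(6,2): C(8,2) = 28.
Paths (6,2)->(12,5): C(9,3) = 84.
By multiplication principle: 28 x 84.

Final answer: 2352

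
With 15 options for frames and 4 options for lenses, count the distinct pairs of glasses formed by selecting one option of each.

By the multiplication principle: 15 x 4.

Final answer: 60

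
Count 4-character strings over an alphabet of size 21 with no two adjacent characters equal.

Let g(n) count such strings. g(1) = 21, and each valid string of length n-1 extends in 20 ways (any symbol but the last), so g(n) = 20 g(n-1).
Total: g(4) = 21 x 20^3.

Final answer: 21 x 20^{3} = 168000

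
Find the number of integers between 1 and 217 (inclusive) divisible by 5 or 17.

Multiples of 5: 43. Multiples of 17: 12. Of both (lcm=85): 2.
By inclusion-exclusion: 43 + 12 - 2.

Final answer: 53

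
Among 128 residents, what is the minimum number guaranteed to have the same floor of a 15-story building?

There are 15 possible values for floor of a 15-story building. With 128 residents and 15 categories, by pigeonhole: ceiling(128/15).

Final answer: 9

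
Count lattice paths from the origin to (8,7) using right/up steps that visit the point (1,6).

Paths (0,0)->(1,6): C(7,6) = 7.
Paths (1,6)->(8,7): C(8,1) = 8.
By multiplication principle: 7 x 8.

Final answer: 56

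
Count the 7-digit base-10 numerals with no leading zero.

Leading digit: 9 options (nonzero). Other 6 digit(s): 10 options each.
Total: 9 x 10^6.

Final answer: 9000000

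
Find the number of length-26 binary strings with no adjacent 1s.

A valid string ends in 0 (append to any length-(n-1) valid string) or in 01 (append to any length-(n-2) valid string), so a(n) = a(n-1) + a(n-2) with a(1)=2, a(2)=3.
Computing successive values: a(1)=2, a(2)=3, a(3)=5, a(4)=8, a(5)=13, a(6)=21, a(7)=34, a(8)=55, a(9)=89, a(10)=144, a(11)=233, a(12)=377, a(13)=610, a(14)=987, a(15)=1597, a(16)=2584, a(17)=4181, a(18)=6765, a(19)=10946, a(20)=17711, a(21)=28657, a(22)=46368, a(23)=75025, a(24)=121393, a(25)=196418, a(26)=317811.

Final answer: 317811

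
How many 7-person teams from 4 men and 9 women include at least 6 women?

Sum over valid woman counts:
C(9,6)C(4,1) = 336
C(9,7)C(4,0) = 36
Total: 336 + 36.

Final answer: 372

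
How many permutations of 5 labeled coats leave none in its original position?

D(n) = (n-1)(D(n-1) + D(n-2)), D(0)=1, D(1)=0.
D(2) = 1 x (0 + 1) = 1
D(3) = 2 x (1 + 0) = 2
D(4) = 3 x (2 + 1) = 9
D(5) = 4 x (D(4) + D(3)) = 4 x (9 + 2)

Final answer: D(5) = 44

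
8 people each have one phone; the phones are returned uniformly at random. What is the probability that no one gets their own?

D(n) = (n-1)(D(n-1) + D(n-2)), D(0)=1, D(1)=0.
Building up: D(2)=1, D(3)=2, D(4)=9, D(5)=44, D(6)=265, D(7)=1854, D(8)=14833.
Total arrangements: 8! = 40320.
Probability = D(8)/8! = 2119/5760.

Final answer: D(8)/8! = 14833/40320 = 0.367882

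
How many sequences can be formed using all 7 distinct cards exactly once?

The number of ways to arrange 7 distinct objects is 7!.

Final answer: 7! = 5040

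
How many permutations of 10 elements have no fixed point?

Derangements satisfy D(n) = (n-1)(D(n-1) + D(n-2)), starting from D(0)=1, D(1)=0.
Building up: D(2)=1, D(3)=2, D(4)=9, D(5)=44, D(6)=265, D(7)=1854, D(8)=14833, D(9)=133496.
D(10) = 9 x (D(9) + D(8)) = 9 x (133496 + 14833).

Final answer: D(10) = 1334961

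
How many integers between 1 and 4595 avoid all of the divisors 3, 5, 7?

|div by 3|=1531, |div by 5|=919, |div by 7|=656.
|div by 3&5|=306, |div by 3&7|=218, |div by 5&7|=131, |div by all|=43.
By inclusion-exclusion, divisible by at least one: 1531+919+656-306-218-131+43 = 2494.
Not divisible by any: 4595 - 2494.

Final answer: 2101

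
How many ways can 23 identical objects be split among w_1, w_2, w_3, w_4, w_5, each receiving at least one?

Substitute w'_i = w_i - 1 (so w'_i >= 0). Then sum w'_i = 23 - 5 = 18.
Stars and bars: C(18+5-1, 5-1) = C(22,4).

Final answer: C(22,4) = 7315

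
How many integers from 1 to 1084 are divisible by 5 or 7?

Multiples of 5: 216. Multiples of 7: 154. Of both (lcm=35): 30.
By inclusion-exclusion: 216 + 154 - 30.

Final answer: 340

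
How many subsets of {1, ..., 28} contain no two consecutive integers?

Condition on whether n belongs to the subset: if not, any valid subset of {1, ..., n-1} works (a(n-1)); if so, n-1 is excluded and the rest is a valid subset of {1, ..., n-2} (a(n-2)). Hence a(n) = a(n-1) + a(n-2), a(1)=2, a(2)=3.
Computing successive values: a(1)=2, a(2)=3, a(3)=5, a(4)=8, a(5)=13, a(6)=21, a(7)=34, a(8)=55, a(9)=89, a(10)=144, a(11)=233, a(12)=377, a(13)=610, a(14)=987, a(15)=1597, a(16)=2584, a(17)=4181, a(18)=6765, a(19)=10946, a(20)=17711, a(21)=28657, a(22)=46368, a(23)=75025, a(24)=121393, a(25)=196418, a(26)=317811, a(27)=514229, a(28)=832040.

Final answer: 832040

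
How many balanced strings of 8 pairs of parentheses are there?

This is counted by the nth Catalan number C_n. Here n = 8 (pairs).
Using C_0 = 1 and C_(k+1) = C_k x 2(2k+1)/(k+2), build up term by term: C_1=1, C_2=2, C_3=5, C_4=14, C_5=42, C_6=132, C_7=429, C_8=1430.

Final answer: C_{8} = 1430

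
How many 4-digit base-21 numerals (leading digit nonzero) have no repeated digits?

The leading digit has 20 choices (anything but zero); the next has 20 (anything but the first), then 19, and so on, one fewer each time.
Total: 20 x 20 x 19 x 18.

Final answer: 136800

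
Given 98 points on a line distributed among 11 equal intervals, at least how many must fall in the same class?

By pigeonhole with 98 objects and 11 categories: ceiling(98/11).

Final answer: 9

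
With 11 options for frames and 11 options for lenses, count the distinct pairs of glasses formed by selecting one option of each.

By the multiplication principle: 11 x 11.

Final answer: 121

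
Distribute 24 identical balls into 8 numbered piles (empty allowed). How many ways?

Stars and bars: C(n+k-1, k-1) = C(31,7).

Final answer: C(31,7) = 2629575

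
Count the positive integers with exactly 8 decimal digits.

The leading digit cannot be 0 (9 options); the other 7 digits can be anything (10 options each).
Total: 9 x 10^7.

Final answer: 90000000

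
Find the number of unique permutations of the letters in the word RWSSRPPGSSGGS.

Letters (G:3, P:2, R:2, S:5, W:1). Total letters: 13.
Permutations = 13!/(5! x 3! x 2! x 2!).

Final answer: 2162160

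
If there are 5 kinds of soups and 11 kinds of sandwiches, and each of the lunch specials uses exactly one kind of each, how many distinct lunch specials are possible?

By the multiplication principle: 5 x 11.

Final answer: 55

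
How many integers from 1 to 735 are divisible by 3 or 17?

Multiples of 3: 245. Multiples of 17: 43. Of both (lcm=51): 14.
By inclusion-exclusion: 245 + 43 - 14.

Final answer: 274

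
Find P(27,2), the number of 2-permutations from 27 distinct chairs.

P(27,2) = 27!/(27-2)! = 27!/25!.

Final answer: P(27,2) = 702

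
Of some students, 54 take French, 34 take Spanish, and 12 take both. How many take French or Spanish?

|A union B| = |A| + |B| - |A intersect B| = 54 + 34 - 12.

Final answer: 76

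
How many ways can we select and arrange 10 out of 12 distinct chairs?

P(12,10) = 12!/(12-10)! = 12!/2!.

Final answer: P(12,10) = 239500800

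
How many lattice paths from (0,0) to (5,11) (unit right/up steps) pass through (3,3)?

Paths (0,0)->(3,3): C(6,3) = 20.
Paths (3,3)->(5,11): C(10,8) = 45.
By multiplication principle: 20 x 45.

Final answer: 900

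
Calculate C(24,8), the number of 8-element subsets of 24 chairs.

C(24,8) = 24!/(8! x 16!).

Final answer: \binom{24}{8} = 735471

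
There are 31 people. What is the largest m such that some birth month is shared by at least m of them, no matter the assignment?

There are 12 possible values for birth month. With 31 people and 12 categories, by pigeonhole: ceiling(31/12).

Final answer: 3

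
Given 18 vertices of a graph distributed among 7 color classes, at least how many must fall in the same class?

By pigeonhole with 18 objects and 7 categories: ceiling(18/7).

Final answer: 3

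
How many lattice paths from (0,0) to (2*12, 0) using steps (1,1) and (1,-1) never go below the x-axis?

Total monotonic paths to (12,12): C(24,12) = 2704156.
Reflecting each bad path at its first crossing gives a bijection with paths to (11,13): C(24,13) = 2496144.
Valid Dyck paths: 2704156 - 2496144.
(Check: C(24,12) - C(24,13) = C(24,12)/13, the Catalan number C_{12}.)

Final answer: C_{12} = 208012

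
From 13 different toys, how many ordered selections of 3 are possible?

P(13,3) = 13!/(13-3)! = 13!/10!.

Final answer: P(13,3) = 1716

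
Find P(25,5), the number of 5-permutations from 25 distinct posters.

P(25,5) = 25!/(25-5)! = 25!/20!.

Final answer: P(25,5) = 6375600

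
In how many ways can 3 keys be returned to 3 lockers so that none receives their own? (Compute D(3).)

Derangements satisfy D(n) = (n-1)(D(n-1) + D(n-2)), starting from D(0)=1, D(1)=0.
D(2) = 1 x (0 + 1) = 1
D(3) = 2 x (D(2) + D(1)) = 2 x (1 + 0)

Final answer: D(3) = 2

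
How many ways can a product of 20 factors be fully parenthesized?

The structures are counted by the Catalan number C_n. Here n = 20 - 1 = 19.
Using C_0 = 1 and C_(k+1) = C_k x 2(2k+1)/(k+2), build up term by term: C_1=1, C_2=2, C_3=5, C_4=14, C_5=42, C_6=132, C_7=429, C_8=1430, C_9=4862, C_10=16796, C_11=58786, C_12=208012, C_13=742900, C_14=2674440, C_15=9694845, C_16=35357670, C_17=129644790, C_18=477638700, C_19=1767263190.

Final answer: C_{19} = 1767263190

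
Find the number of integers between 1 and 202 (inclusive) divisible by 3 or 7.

Multiples of 3: 67. Multiples of 7: 28. Of both (lcm=21): 9.
By inclusion-exclusion: 67 + 28 - 9.

Final answer: 86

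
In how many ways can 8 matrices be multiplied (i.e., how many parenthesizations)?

This is a standard Catalan-number count: the answer is C_n. Here n = 8 - 1 = 7.
C_n = (2n)!/(n!(n+1)!), so C_{7} = 14!/(7! x 8!) = C(14,7)/8 = 3432/8.

Final answer: C_{7} = 429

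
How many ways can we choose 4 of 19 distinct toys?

C(19,4) = 19!/(4! x 15!).

Final answer: \binom{19}{4} = 3876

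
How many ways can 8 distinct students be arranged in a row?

The number of ways to arrange 8 distinct objects is 8!.

Final answer: 8! = 40320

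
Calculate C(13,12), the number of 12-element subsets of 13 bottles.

C(13,12) = 13!/(12! x 1!).

Final answer: \binom{13}{12} = 13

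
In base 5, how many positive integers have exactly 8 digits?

In base 5, the leading digit has 4 choices (1..4); each of the remaining 7 digits has 5 choices.
Total: 4 x 5^7.

Final answer: 312500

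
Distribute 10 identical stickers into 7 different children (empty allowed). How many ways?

Stars and bars: C(n+k-1, k-1) = C(16,6).

Final answer: C(16,6) = 8008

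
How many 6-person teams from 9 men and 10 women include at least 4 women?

Sum over valid woman counts:
C(10,4)C(9,2) = 7560
C(10,5)C(9,1) = 2268
C(10,6)C(9,0) = 210
Total: 7560 + 2268 + 210.

Final answer: 10038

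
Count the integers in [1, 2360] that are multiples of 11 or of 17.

Multiples of 11: 214. Multiples of 17: 138. Of both (lcm=187): 12.
By inclusion-exclusion: 214 + 138 - 12.

Final answer: 340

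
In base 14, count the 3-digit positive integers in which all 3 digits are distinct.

First digit: 13 (nonzero). Second: 13 (not first). Third: 12, etc.
Total: 13 x 13 x 12.

Final answer: 2028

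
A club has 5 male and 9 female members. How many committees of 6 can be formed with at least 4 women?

Sum over valid woman counts:
C(9,4)C(5,2) = 1260
C(9,5)C(5,1) = 630
C(9,6)C(5,0) = 84
Total: 1260 + 630 + 84.

Final answer: 1974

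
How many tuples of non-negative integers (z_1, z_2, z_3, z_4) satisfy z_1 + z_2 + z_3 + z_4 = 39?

Stars and bars with 39 stars and 3 bars:
C(39+4-1, 4-1) = C(42,3).

Final answer: C(42,3) = 11480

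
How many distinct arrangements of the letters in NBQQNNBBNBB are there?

Letters (B:5, N:4, Q:2). Total letters: 11.
Permutations = 11!/(5! x 4! x 2!).

Final answer: 6930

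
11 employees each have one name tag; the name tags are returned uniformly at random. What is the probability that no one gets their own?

Derangements satisfy D(n) = (n-1)(D(n-1) + D(n-2)), starting from D(0)=1, D(1)=0.
Building up: D(2)=1, D(3)=2, D(4)=9, D(5)=44, D(6)=265, D(7)=1854, D(8)=14833, D(9)=133496, D(10)=1334961, D(11)=14684570.
Total arrangements: 11! = 39916800.
Probability = D(11)/11! = 1468457/3991680.

Final answer: D(11)/11! = 14684570/39916800 = 0.367879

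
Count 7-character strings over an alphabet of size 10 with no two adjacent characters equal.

Let g(n) count such strings. g(1) = 10, and each valid string of length n-1 extends in 9 ways (any symbol but the last), so g(n) = 9 g(n-1).
Total: g(7) = 10 x 9^6.

Final answer: 10 x 9^{6} = 5314410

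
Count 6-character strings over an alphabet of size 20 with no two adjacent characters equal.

First character: 20 choices. Each subsequent: 19 choices (must differ from the previous one).
Total: 20 x 19^5.

Final answer: 20 x 19^{5} = 49521980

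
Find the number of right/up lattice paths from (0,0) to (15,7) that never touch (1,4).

Total paths to (15,7): C(22,7) = 170544.
Paths through (1,4): C(5,4) x C(17,3) = 3400.
Avoiding (1,4): 170544 - 3400.

Final answer: 167144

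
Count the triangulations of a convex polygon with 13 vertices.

This is a standard Catalan-number count: the answer is C_n. Here n = 13 - 2 = 11.
C_n = (2n)!/(n!(n+1)!), so C_{11} = 22!/(11! x 12!) = C(22,11)/12 = 705432/12.

Final answer: C_{11} = 58786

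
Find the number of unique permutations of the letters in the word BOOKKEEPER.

Letters (B:1, E:3, K:2, O:2, P:1, R:1). Total letters: 10.
Permutations = 10!/(3! x 2! x 2!).

Final answer: 151200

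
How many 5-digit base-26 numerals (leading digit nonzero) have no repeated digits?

First digit: 25 (nonzero). Second: 25 (not first). Third: 24, etc.
Total: 25 x 25 x 24 x 23 x 22.

Final answer: 7590000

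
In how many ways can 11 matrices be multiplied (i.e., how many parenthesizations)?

This is counted by the nth Catalan number C_n. Here n = 11 - 1 = 10.
C_n = (2n)!/(n!(n+1)!), so C_{10} = 20!/(10! x 11!) = C(20,10)/11 = 184756/11.

Final answer: C_{10} = 16796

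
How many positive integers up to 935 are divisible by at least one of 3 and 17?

Multiples of 3: 311. Multiples of 17: 55. Of both (lcm=51): 18.
By inclusion-exclusion: 311 + 55 - 18.

Final answer: 348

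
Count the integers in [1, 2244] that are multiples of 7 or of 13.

Multiples of 7: 320. Multiples of 13: 172. Of both (lcm=91): 24.
By inclusion-exclusion: 320 + 172 - 24.

Final answer: 468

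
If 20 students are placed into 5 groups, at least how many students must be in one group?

By the pigeonhole principle: ceiling(20/5).

Final answer: 4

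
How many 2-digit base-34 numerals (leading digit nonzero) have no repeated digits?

The leading digit has 33 choices (anything but zero); the next has 33 (anything but the first), then 32, and so on, one fewer each time.
Total: 33 x 33.

Final answer: 1089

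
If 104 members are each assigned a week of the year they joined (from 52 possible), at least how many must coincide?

There are 52 possible values for week of the year they joined. With 104 members and 52 categories, by pigeonhole: ceiling(104/52).

Final answer: 2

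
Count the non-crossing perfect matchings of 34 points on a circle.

This is counted by the nth Catalan number C_n. Here n = 34/2 = 17.
Using C_0 = 1 and C_(k+1) = C_k x 2(2k+1)/(k+2), build up term by term: C_1=1, C_2=2, C_3=5, C_4=14, C_5=42, C_6=132, C_7=429, C_8=1430, C_9=4862, C_10=16796, C_11=58786, C_12=208012, C_13=742900, C_14=2674440, C_15=9694845, C_16=35357670, C_17=129644790.

Final answer: C_{17} = 129644790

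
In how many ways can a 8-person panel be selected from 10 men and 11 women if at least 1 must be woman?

Sum over valid woman counts:
C(11,1)C(10,7) = 1320
C(11,2)C(10,6) = 11550
C(11,3)C(10,5) = 41580
C(11,4)C(10,4) = 69300
C(11,5)C(10,3) = 55440
C(11,6)C(10,2) = 20790
C(11,7)C(10,1) = 3300
C(11,8)C(10,0) = 165
Total: 1320 + 11550 + 41580 + 69300 + 55440 + 20790 + 3300 + 165.

Final answer: 203445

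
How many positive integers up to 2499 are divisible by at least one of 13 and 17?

Multiples of 13: 192. Multiples of 17: 147. Of both (lcm=221): 11.
By inclusion-exclusion: 192 + 147 - 11.

Final answer: 328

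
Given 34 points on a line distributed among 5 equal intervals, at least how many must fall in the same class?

By pigeonhole with 34 objects and 5 categories: ceiling(34/5).

Final answer: 7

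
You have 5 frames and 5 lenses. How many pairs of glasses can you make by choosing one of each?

By the multiplication principle: 5 x 5.

Final answer: 25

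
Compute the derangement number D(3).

D(n) = (n-1)(D(n-1) + D(n-2)), D(0)=1, D(1)=0.
D(2) = 1 x (0 + 1) = 1
D(3) = 2 x (D(2) + D(1)) = 2 x (1 + 0)

Final answer: D(3) = 2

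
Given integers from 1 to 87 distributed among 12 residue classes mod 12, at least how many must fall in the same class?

By pigeonhole with 87 objects and 12 categories: ceiling(87/12).

Final answer: 8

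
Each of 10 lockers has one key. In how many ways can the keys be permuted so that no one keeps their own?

Derangements satisfy D(n) = (n-1)(D(n-1) + D(n-2)), starting from D(0)=1, D(1)=0.
D(2) = 1 x (0 + 1) = 1
D(3) = 2 x (1 + 0) = 2
D(4) = 3 x (2 + 1) = 9
D(5) = 4 x (9 + 2) = 44
D(6) = 5 x (44 + 9) = 265
D(7) = 6 x (265 + 44) = 1854
D(8) = 7 x (1854 + 265) = 14833
D(9) = 8 x (14833 + 1854) = 133496
D(10) = 9 x (D(9) + D(8)) = 9 x (133496 + 14833)

Final answer: D(10) = 1334961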